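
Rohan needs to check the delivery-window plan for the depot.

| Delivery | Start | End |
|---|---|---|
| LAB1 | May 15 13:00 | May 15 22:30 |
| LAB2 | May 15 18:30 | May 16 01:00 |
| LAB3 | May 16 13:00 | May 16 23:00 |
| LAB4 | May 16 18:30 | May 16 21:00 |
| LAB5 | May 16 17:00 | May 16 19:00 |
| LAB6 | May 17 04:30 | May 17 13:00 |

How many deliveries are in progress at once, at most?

Sort all start/end points and keep a running count:
May 15 13:00 start LAB1 → 1
May 15 18:30 start LAB2 → 2
May 15 22:30 end LAB1 → 1
May 16 01:00 end LAB2 → 0
May 16 13:00 start LAB3 → 1
May 16 17:00 start LAB5 → 2
May 16 18:30 start LAB4 → 3
May 16 19:00 end LAB5 → 2
May 16 21:00 end LAB4 → 1
May 16 23:00 end LAB3 → 0
May 17 04:30 start LAB6 → 1
May 17 13:00 end LAB6 → 0
Peak is 3, at May 16 18:30 (LAB3, LAB4, LAB5).

3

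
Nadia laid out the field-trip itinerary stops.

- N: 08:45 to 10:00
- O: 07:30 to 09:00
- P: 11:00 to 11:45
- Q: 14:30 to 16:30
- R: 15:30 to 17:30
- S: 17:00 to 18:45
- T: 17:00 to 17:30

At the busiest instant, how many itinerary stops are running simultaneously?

Sort all start/end points and keep a running count:
07:30 start O → 1
08:45 start N → 2
09:00 end O → 1
10:00 end N → 0
11:00 start P → 1
11:45 end P → 0
14:30 start Q → 1
15:30 start R → 2
16:30 end Q → 1
17:00 start S → 2
17:00 start T → 3
17:30 end R → 2
17:30 end T → 1
18:45 end S → 0
Peak is 3, at 17:00 (R, S, T).

3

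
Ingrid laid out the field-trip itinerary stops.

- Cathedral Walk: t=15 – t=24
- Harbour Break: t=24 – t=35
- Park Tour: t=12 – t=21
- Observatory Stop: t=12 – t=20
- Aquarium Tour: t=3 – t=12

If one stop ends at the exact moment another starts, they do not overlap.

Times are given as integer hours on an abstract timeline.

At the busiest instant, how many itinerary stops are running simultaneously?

3

Sort all start/end points and keep a running count:
t=3 start Aquarium Tour → 1
t=12 end Aquarium Tour → 0
t=12 start Observatory Stop → 1
t=12 start Park Tour → 2
t=15 start Cathedral Walk → 3
t=20 end Observatory Stop → 2
t=21 end Park Tour → 1
t=24 end Cathedral Walk → 0
t=24 start Harbour Break → 1
t=35 end Harbour Break → 0
Peak is 3, at t=15 (Cathedral Walk, Observatory Stop, Park Tour).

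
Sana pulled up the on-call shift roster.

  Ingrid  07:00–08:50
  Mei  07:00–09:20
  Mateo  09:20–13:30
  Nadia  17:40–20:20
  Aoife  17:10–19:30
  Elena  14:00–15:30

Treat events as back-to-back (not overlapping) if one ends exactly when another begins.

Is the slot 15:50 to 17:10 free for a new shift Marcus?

Ingrid: ends 08:50 at or before Marcus starts 15:50 → clear.
Mei: ends 09:20 at or before Marcus starts 15:50 → clear.
Mateo: ends 13:30 at or before Marcus starts 15:50 → clear.
Elena: ends 15:30 at or before Marcus starts 15:50 → clear.
Aoife: starts 17:10 at or after Marcus ends 17:10 → clear.
Nadia: starts 17:40 at or after Marcus ends 17:10 → clear.

Yes — the slot is free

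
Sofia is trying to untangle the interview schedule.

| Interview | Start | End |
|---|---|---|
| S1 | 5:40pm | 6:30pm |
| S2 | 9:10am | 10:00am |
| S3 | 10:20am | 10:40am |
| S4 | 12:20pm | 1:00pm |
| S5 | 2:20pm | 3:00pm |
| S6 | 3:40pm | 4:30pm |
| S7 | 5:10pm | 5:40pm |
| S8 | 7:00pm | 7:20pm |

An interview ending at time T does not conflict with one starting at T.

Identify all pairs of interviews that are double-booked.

no conflicts

Check each pair: they overlap iff neither finishes before the other starts.
Sorted by start: S2, S3, S4, S5, S6, S7, S1, S8.
S3 starts after S2 ends, so S2 has no further overlaps.
S4 starts after S3 ends, so S3 has no further overlaps.
S5 starts after S4 ends, so S4 has no further overlaps.
S6 starts after S5 ends, so S5 has no further overlaps.
S7 starts after S6 ends, so S6 has no further overlaps.
S1 starts exactly when S7 ends (back-to-back, no overlap), so S7 has no further overlaps.
S8 starts after S1 ends.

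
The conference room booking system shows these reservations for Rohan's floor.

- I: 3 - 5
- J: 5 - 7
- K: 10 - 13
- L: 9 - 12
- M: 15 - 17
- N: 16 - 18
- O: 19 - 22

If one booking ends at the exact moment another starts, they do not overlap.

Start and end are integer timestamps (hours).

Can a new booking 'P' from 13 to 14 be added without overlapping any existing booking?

I: ends 5 at or before P starts 13 → clear.
J: ends 7 at or before P starts 13 → clear.
L: ends 12 at or before P starts 13 → clear.
K: ends 13 at or before P starts 13 → clear.
M: starts 15 at or after P ends 14 → clear.
N: starts 16 at or after P ends 14 → clear.
O: starts 19 at or after P ends 14 → clear.

Yes — the slot is free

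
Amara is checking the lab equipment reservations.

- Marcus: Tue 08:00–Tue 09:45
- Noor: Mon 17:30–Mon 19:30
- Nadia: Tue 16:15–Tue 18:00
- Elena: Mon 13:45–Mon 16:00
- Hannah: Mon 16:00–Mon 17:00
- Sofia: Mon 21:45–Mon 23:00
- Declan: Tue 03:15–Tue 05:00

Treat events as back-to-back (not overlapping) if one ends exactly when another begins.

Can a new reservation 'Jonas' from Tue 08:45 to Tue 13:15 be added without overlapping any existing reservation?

No — it overlaps Marcus

Elena: ends Mon 16:00 at or before Jonas starts Tue 08:45 → clear.
Hannah: ends Mon 17:00 at or before Jonas starts Tue 08:45 → clear.
Noor: ends Mon 19:30 at or before Jonas starts Tue 08:45 → clear.
Sofia: ends Mon 23:00 at or before Jonas starts Tue 08:45 → clear.
Declan: ends Tue 05:00 at or before Jonas starts Tue 08:45 → clear.
Marcus: starts Tue 08:00 before Jonas ends Tue 13:15, and ends Tue 09:45 after Jonas starts Tue 08:45 → overlap.
Nadia: starts Tue 16:15 at or after Jonas ends Tue 13:15 → clear.
Jonas overlaps Marcus.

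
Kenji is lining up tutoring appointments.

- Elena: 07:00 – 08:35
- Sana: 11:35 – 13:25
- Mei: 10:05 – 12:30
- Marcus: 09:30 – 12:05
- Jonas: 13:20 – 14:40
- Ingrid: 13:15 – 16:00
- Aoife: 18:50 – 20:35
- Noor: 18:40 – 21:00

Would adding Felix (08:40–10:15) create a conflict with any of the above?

Yes — it overlaps Marcus, Mei

Elena: ends 08:35 at or before Felix starts 08:40 → clear.
Marcus: starts 09:30 before Felix ends 10:15, and ends 12:05 after Felix starts 08:40 → overlap.
Mei: starts 10:05 before Felix ends 10:15, and ends 12:30 after Felix starts 08:40 → overlap.
Sana: starts 11:35 at or after Felix ends 10:15 → clear.
Ingrid: starts 13:15 at or after Felix ends 10:15 → clear.
Jonas: starts 13:20 at or after Felix ends 10:15 → clear.
Noor: starts 18:40 at or after Felix ends 10:15 → clear.
Aoife: starts 18:50 at or after Felix ends 10:15 → clear.
Felix overlaps Mei, Marcus.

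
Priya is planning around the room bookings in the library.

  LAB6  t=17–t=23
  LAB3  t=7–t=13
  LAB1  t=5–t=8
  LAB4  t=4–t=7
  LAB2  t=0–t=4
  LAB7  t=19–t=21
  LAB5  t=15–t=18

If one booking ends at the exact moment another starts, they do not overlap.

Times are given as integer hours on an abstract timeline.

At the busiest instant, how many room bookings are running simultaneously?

2

Sort all start/end points and keep a running count:
t=0 start LAB2 → 1
t=4 end LAB2 → 0
t=4 start LAB4 → 1
t=5 start LAB1 → 2
t=7 end LAB4 → 1
t=7 start LAB3 → 2
t=8 end LAB1 → 1
t=13 end LAB3 → 0
t=15 start LAB5 → 1
t=17 start LAB6 → 2
t=18 end LAB5 → 1
t=19 start LAB7 → 2
t=21 end LAB7 → 1
t=23 end LAB6 → 0
Peak is 2, at t=5 (LAB1, LAB4).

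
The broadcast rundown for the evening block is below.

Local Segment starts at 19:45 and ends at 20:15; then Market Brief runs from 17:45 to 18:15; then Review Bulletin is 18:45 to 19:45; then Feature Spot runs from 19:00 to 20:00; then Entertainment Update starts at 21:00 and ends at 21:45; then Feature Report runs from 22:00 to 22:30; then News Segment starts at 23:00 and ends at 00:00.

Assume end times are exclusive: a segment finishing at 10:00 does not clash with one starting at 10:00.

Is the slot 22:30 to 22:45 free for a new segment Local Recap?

Yes — the slot is free

Market Brief: ends 18:15 at or before Local Recap starts 22:30 → clear.
Review Bulletin: ends 19:45 at or before Local Recap starts 22:30 → clear.
Feature Spot: ends 20:00 at or before Local Recap starts 22:30 → clear.
Local Segment: ends 20:15 at or before Local Recap starts 22:30 → clear.
Entertainment Update: ends 21:45 at or before Local Recap starts 22:30 → clear.
Feature Report: ends 22:30 at or before Local Recap starts 22:30 → clear.
News Segment: starts 23:00 at or after Local Recap ends 22:45 → clear.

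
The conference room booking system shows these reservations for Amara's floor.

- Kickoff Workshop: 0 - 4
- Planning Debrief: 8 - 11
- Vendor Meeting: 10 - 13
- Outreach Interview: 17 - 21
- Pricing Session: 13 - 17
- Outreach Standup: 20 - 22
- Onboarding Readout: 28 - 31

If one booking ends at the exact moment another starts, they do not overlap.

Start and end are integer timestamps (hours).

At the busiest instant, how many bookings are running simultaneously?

Sweep the timeline, counting +1 at each start and −1 at each end (ends before starts at a tie):
0 start Kickoff Workshop → 1
4 end Kickoff Workshop → 0
8 start Planning Debrief → 1
10 start Vendor Meeting → 2
11 end Planning Debrief → 1
13 end Vendor Meeting → 0
13 start Pricing Session → 1
17 end Pricing Session → 0
17 start Outreach Interview → 1
20 start Outreach Standup → 2
21 end Outreach Interview → 1
22 end Outreach Standup → 0
28 start Onboarding Readout → 1
31 end Onboarding Readout → 0
Peak is 2, at 10 (Planning Debrief, Vendor Meeting).

2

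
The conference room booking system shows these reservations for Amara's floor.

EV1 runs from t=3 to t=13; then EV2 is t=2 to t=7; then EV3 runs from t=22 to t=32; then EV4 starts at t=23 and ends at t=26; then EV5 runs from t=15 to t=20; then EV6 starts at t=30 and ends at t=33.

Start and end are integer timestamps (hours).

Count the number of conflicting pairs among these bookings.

3

Sorted by start: EV2, EV1, EV5, EV3, EV4, EV6.
EV1 starts before EV2 ends → EV2 and EV1 overlap.
EV5 starts after EV2 ends — done with EV2.
EV5 starts after EV1 ends — done with EV1.
EV3 starts after EV5 ends — done with EV5.
EV4 starts before EV3 ends → EV3 and EV4 overlap.
EV6 starts before EV3 ends → EV3 and EV6 overlap.
EV6 starts after EV4 ends.
Overlapping pairs: EV1 & EV2, EV3 & EV4, EV3 & EV6 — 3 in total.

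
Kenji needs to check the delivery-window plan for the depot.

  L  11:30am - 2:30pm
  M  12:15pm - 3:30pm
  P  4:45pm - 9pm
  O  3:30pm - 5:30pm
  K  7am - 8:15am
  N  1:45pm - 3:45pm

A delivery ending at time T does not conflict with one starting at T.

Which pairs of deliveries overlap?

Check each pair: they overlap iff neither finishes before the other starts.
Sorted by start: K, L, M, N, O, P.
L starts after K ends; K is clear from here.
M starts before L ends → L and M overlap.
N starts before L ends → L and N overlap.
O starts after L ends; L is clear from here.
N starts before M ends → M and N overlap.
O starts exactly when M ends (back-to-back, no overlap); M is clear from here.
O starts before N ends → N and O overlap.
P starts after N ends.
P starts before O ends → O and P overlap.

L & M, L & N, M & N, N & O, O & P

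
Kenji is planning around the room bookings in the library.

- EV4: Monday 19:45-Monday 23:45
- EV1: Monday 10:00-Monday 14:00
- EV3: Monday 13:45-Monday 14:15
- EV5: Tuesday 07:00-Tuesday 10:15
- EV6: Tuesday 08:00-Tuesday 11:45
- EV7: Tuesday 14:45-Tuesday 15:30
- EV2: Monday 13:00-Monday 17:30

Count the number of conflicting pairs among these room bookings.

Check each pair: they overlap iff neither finishes before the other starts.
Sorted by start: EV1, EV2, EV3, EV4, EV5, EV6, EV7.
EV2 starts before EV1 ends → EV1 and EV2 overlap.
EV3 starts before EV1 ends → EV1 and EV3 overlap.
EV4 starts after EV1 ends, so EV1 has no further overlaps.
EV3 starts before EV2 ends → EV2 and EV3 overlap.
EV4 starts after EV2 ends, so EV2 has no further overlaps.
EV4 starts after EV3 ends, so EV3 has no further overlaps.
EV5 starts after EV4 ends, so EV4 has no further overlaps.
EV6 starts before EV5 ends → EV5 and EV6 overlap.
EV7 starts after EV5 ends.
EV7 starts after EV6 ends.
Overlapping pairs: EV1 & EV2, EV1 & EV3, EV2 & EV3, EV5 & EV6 — 4 in total.

4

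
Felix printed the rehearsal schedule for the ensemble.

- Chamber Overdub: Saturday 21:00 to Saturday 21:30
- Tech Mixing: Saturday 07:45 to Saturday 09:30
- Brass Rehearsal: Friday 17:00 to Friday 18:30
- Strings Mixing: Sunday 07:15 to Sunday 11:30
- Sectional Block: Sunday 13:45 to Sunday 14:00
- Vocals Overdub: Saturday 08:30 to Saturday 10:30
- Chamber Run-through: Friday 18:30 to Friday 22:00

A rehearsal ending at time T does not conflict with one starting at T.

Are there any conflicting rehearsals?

Yes

Sorted by start: Brass Rehearsal, Chamber Run-through, Tech Mixing, Vocals Overdub, Chamber Overdub, Strings Mixing, Sectional Block.
Chamber Run-through starts exactly when Brass Rehearsal ends (back-to-back, no overlap); Brass Rehearsal is clear from here.
Tech Mixing starts after Chamber Run-through ends; Chamber Run-through is clear from here.
Vocals Overdub starts before Tech Mixing ends → Tech Mixing and Vocals Overdub overlap.
That's a conflict, so the schedule is not conflict-free.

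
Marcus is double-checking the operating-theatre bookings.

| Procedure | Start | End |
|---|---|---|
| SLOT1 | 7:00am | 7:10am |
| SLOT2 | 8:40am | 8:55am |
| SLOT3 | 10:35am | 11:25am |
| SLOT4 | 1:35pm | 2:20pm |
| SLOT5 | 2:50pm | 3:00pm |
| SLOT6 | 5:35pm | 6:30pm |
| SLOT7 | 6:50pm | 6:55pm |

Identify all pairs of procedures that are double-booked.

Sorted by start: SLOT1, SLOT2, SLOT3, SLOT4, SLOT5, SLOT6, SLOT7.
SLOT2 starts after SLOT1 ends; SLOT1 is clear from here.
SLOT3 starts after SLOT2 ends; SLOT2 is clear from here.
SLOT4 starts after SLOT3 ends; SLOT3 is clear from here.
SLOT5 starts after SLOT4 ends; SLOT4 is clear from here.
SLOT6 starts after SLOT5 ends; SLOT5 is clear from here.
SLOT7 starts after SLOT6 ends.

no conflicts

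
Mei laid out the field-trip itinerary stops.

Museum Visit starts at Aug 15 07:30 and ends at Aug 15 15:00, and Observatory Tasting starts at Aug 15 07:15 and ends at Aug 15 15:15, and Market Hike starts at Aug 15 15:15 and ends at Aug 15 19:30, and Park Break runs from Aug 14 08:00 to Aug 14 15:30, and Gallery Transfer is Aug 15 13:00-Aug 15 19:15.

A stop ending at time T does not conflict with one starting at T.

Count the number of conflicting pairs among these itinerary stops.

4

Sorted by start: Park Break, Observatory Tasting, Museum Visit, Gallery Transfer, Market Hike.
Observatory Tasting starts after Park Break ends; Park Break is clear from here.
Museum Visit starts before Observatory Tasting ends → Observatory Tasting and Museum Visit overlap.
Gallery Transfer starts before Observatory Tasting ends → Observatory Tasting and Gallery Transfer overlap.
Market Hike starts exactly when Observatory Tasting ends (back-to-back, no overlap).
Gallery Transfer starts before Museum Visit ends → Museum Visit and Gallery Transfer overlap.
Market Hike starts after Museum Visit ends.
Market Hike starts before Gallery Transfer ends → Gallery Transfer and Market Hike overlap.
Overlapping pairs: Gallery Transfer & Market Hike, Gallery Transfer & Museum Visit, Gallery Transfer & Observatory Tasting, Museum Visit & Observatory Tasting — 4 in total.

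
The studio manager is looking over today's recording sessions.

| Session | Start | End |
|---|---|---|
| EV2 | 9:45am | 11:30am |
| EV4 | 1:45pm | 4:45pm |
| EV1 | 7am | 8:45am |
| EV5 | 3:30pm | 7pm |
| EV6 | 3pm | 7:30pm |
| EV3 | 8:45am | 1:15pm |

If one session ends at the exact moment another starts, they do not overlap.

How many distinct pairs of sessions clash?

Sorted by start: EV1, EV3, EV2, EV4, EV6, EV5.
EV3 starts exactly when EV1 ends (back-to-back, no overlap), so nothing later overlaps EV1 either.
EV2 starts before EV3 ends → EV3 and EV2 overlap.
EV4 starts after EV3 ends, so nothing later overlaps EV3 either.
EV4 starts after EV2 ends, so nothing later overlaps EV2 either.
EV6 starts before EV4 ends → EV4 and EV6 overlap.
EV5 starts before EV4 ends → EV4 and EV5 overlap.
EV5 starts before EV6 ends → EV6 and EV5 overlap.
Overlapping pairs: EV2 & EV3, EV4 & EV5, EV4 & EV6, EV5 & EV6 — 4 in total.

4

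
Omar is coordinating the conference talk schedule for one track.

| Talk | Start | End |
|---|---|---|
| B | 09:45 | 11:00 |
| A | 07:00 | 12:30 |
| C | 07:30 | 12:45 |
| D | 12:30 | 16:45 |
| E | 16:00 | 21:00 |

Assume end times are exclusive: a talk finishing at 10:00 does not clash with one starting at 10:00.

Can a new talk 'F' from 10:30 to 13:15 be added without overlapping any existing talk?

A: starts 07:00 before F ends 13:15, and ends 12:30 after F starts 10:30 → overlap.
C: starts 07:30 before F ends 13:15, and ends 12:45 after F starts 10:30 → overlap.
B: starts 09:45 before F ends 13:15, and ends 11:00 after F starts 10:30 → overlap.
D: starts 12:30 before F ends 13:15, and ends 16:45 after F starts 10:30 → overlap.
E: starts 16:00 at or after F ends 13:15 → clear.
F overlaps A, B, C, D.

No — it overlaps A, B, C, D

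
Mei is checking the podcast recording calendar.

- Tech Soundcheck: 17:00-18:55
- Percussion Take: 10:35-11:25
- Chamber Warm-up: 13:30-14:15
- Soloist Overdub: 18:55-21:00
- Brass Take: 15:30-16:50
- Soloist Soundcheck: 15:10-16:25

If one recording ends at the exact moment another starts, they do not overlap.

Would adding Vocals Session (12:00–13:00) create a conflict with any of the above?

No — it doesn't clash with anything

Percussion Take: ends 11:25 at or before Vocals Session starts 12:00 → clear.
Chamber Warm-up: starts 13:30 at or after Vocals Session ends 13:00 → clear.
Soloist Soundcheck: starts 15:10 at or after Vocals Session ends 13:00 → clear.
Brass Take: starts 15:30 at or after Vocals Session ends 13:00 → clear.
Tech Soundcheck: starts 17:00 at or after Vocals Session ends 13:00 → clear.
Soloist Overdub: starts 18:55 at or after Vocals Session ends 13:00 → clear.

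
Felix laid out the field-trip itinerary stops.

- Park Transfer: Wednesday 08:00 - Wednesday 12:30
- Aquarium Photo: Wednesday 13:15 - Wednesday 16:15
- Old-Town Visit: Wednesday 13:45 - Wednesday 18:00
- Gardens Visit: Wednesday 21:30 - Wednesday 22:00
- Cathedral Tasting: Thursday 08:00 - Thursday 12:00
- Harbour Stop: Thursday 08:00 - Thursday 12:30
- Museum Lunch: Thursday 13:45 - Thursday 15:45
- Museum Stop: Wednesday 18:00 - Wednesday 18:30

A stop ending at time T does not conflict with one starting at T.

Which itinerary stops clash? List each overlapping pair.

Aquarium Photo & Old-Town Visit, Cathedral Tasting & Harbour Stop

Sorted by start: Park Transfer, Aquarium Photo, Old-Town Visit, Museum Stop, Gardens Visit, Cathedral Tasting, Harbour Stop, Museum Lunch.
Aquarium Photo starts after Park Transfer ends — done with Park Transfer.
Old-Town Visit starts before Aquarium Photo ends → Aquarium Photo and Old-Town Visit overlap.
Museum Stop starts after Aquarium Photo ends — done with Aquarium Photo.
Museum Stop starts exactly when Old-Town Visit ends (back-to-back, no overlap) — done with Old-Town Visit.
Gardens Visit starts after Museum Stop ends — done with Museum Stop.
Cathedral Tasting starts after Gardens Visit ends — done with Gardens Visit.
Harbour Stop starts before Cathedral Tasting ends → Cathedral Tasting and Harbour Stop overlap.
Museum Lunch starts after Cathedral Tasting ends.
Museum Lunch starts after Harbour Stop ends.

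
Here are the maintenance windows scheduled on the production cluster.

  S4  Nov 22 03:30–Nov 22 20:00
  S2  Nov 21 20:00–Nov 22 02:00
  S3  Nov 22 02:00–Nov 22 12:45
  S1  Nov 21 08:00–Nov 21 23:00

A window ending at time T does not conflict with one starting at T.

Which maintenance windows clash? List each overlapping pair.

S1 & S2, S3 & S4

Two intervals overlap when each starts before the other ends.
Sorted by start: S1, S2, S3, S4.
S2 starts before S1 ends → S1 and S2 overlap.
S3 starts after S1 ends, so S1 has no further overlaps.
S3 starts exactly when S2 ends (back-to-back, no overlap), so S2 has no further overlaps.
S4 starts before S3 ends → S3 and S4 overlap.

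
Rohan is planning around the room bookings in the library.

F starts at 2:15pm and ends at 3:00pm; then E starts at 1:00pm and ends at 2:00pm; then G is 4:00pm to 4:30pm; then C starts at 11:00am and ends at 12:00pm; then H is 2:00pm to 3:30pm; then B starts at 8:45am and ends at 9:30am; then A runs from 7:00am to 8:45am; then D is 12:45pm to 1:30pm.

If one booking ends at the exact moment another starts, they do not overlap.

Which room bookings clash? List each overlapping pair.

D & E, F & H

Two intervals overlap when each starts before the other ends.
Sorted by start: A, B, C, D, E, H, F, G.
B starts exactly when A ends (back-to-back, no overlap), so nothing later overlaps A either.
C starts after B ends, so nothing later overlaps B either.
D starts after C ends, so nothing later overlaps C either.
E starts before D ends → D and E overlap.
H starts after D ends, so nothing later overlaps D either.
H starts exactly when E ends (back-to-back, no overlap), so nothing later overlaps E either.
F starts before H ends → H and F overlap.
G starts after H ends.
G starts after F ends.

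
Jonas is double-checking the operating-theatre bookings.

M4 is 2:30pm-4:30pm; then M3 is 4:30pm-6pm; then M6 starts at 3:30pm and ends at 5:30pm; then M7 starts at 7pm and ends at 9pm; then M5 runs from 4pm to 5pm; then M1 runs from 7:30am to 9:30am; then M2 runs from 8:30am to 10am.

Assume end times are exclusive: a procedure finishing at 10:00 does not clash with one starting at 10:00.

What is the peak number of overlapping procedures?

Sort all start/end points and keep a running count:
7:30am start M1 → 1
8:30am start M2 → 2
9:30am end M1 → 1
10am end M2 → 0
2:30pm start M4 → 1
3:30pm start M6 → 2
4pm start M5 → 3
4:30pm end M4 → 2
4:30pm start M3 → 3
5pm end M5 → 2
5:30pm end M6 → 1
6pm end M3 → 0
7pm start M7 → 1
9pm end M7 → 0
Peak is 3, at 4pm (M4, M5, M6).

3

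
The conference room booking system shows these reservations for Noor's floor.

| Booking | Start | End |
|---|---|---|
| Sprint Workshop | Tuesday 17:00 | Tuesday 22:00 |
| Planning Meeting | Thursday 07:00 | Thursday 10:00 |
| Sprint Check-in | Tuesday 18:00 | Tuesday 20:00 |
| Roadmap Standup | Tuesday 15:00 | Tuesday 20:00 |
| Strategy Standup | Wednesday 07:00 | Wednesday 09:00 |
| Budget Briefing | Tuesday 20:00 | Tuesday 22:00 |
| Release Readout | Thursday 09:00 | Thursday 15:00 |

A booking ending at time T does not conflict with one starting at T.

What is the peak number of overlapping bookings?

Sweep the timeline, counting +1 at each start and −1 at each end (ends before starts at a tie):
Tuesday 15:00 start Roadmap Standup → 1
Tuesday 17:00 start Sprint Workshop → 2
Tuesday 18:00 start Sprint Check-in → 3
Tuesday 20:00 end Roadmap Standup → 2
Tuesday 20:00 end Sprint Check-in → 1
Tuesday 20:00 start Budget Briefing → 2
Tuesday 22:00 end Budget Briefing → 1
Tuesday 22:00 end Sprint Workshop → 0
Wednesday 07:00 start Strategy Standup → 1
Wednesday 09:00 end Strategy Standup → 0
Thursday 07:00 start Planning Meeting → 1
Thursday 09:00 start Release Readout → 2
Thursday 10:00 end Planning Meeting → 1
Thursday 15:00 end Release Readout → 0
Peak is 3, at Tuesday 18:00 (Roadmap Standup, Sprint Check-in, Sprint Workshop).

3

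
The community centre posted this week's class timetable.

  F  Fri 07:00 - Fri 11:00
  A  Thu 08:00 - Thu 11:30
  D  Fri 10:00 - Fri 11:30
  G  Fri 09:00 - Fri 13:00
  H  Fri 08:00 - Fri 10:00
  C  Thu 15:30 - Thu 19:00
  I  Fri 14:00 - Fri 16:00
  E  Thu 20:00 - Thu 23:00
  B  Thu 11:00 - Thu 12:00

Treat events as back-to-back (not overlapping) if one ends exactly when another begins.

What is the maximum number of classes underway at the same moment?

Sort all start/end points and keep a running count:
Thu 08:00 start A → 1
Thu 11:00 start B → 2
Thu 11:30 end A → 1
Thu 12:00 end B → 0
Thu 15:30 start C → 1
Thu 19:00 end C → 0
Thu 20:00 start E → 1
Thu 23:00 end E → 0
Fri 07:00 start F → 1
Fri 08:00 start H → 2
Fri 09:00 start G → 3
Fri 10:00 end H → 2
Fri 10:00 start D → 3
Fri 11:00 end F → 2
Fri 11:30 end D → 1
Fri 13:00 end G → 0
Fri 14:00 start I → 1
Fri 16:00 end I → 0
Peak is 3, at Fri 09:00 (F, G, H).

3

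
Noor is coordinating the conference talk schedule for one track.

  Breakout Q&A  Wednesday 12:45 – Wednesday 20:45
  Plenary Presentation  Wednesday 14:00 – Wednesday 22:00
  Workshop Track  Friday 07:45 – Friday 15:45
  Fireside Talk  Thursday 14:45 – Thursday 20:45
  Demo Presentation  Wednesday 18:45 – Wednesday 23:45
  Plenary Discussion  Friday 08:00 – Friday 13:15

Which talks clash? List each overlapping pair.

Sorted by start: Breakout Q&A, Plenary Presentation, Demo Presentation, Fireside Talk, Workshop Track, Plenary Discussion.
Plenary Presentation starts before Breakout Q&A ends → Breakout Q&A and Plenary Presentation overlap.
Demo Presentation starts before Breakout Q&A ends → Breakout Q&A and Demo Presentation overlap.
Fireside Talk starts after Breakout Q&A ends; Breakout Q&A is clear from here.
Demo Presentation starts before Plenary Presentation ends → Plenary Presentation and Demo Presentation overlap.
Fireside Talk starts after Plenary Presentation ends; Plenary Presentation is clear from here.
Fireside Talk starts after Demo Presentation ends; Demo Presentation is clear from here.
Workshop Track starts after Fireside Talk ends; Fireside Talk is clear from here.
Plenary Discussion starts before Workshop Track ends → Workshop Track and Plenary Discussion overlap.

Breakout Q&A & Demo Presentation, Breakout Q&A & Plenary Presentation, Demo Presentation & Plenary Presentation, Plenary Discussion & Workshop Track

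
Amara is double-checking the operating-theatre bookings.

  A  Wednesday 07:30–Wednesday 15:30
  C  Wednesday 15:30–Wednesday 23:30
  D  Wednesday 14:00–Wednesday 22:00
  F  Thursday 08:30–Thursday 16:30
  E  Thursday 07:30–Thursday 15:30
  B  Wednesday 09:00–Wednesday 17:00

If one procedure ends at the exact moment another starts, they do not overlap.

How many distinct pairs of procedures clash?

6

Sorted by start: A, B, D, C, E, F.
B starts before A ends → A and B overlap.
D starts before A ends → A and D overlap.
C starts exactly when A ends (back-to-back, no overlap), so nothing later overlaps A either.
D starts before B ends → B and D overlap.
C starts before B ends → B and C overlap.
E starts after B ends, so nothing later overlaps B either.
C starts before D ends → D and C overlap.
E starts after D ends, so nothing later overlaps D either.
E starts after C ends, so nothing later overlaps C either.
F starts before E ends → E and F overlap.
Overlapping pairs: A & B, A & D, B & C, B & D, C & D, E & F — 6 in total.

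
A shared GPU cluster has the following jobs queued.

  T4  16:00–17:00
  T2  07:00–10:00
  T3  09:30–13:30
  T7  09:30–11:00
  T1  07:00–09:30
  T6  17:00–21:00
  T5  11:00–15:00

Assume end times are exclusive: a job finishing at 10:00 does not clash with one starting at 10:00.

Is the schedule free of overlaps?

Sorted by start: T1, T2, T3, T7, T5, T4, T6.
T2 starts before T1 ends → T1 and T2 overlap.
That's a conflict, so the schedule is not conflict-free.

No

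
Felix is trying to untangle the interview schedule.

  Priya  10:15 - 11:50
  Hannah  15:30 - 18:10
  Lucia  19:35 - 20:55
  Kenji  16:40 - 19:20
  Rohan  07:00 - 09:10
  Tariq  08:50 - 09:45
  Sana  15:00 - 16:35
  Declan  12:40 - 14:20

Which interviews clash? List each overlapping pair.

Sorted by start: Rohan, Tariq, Priya, Declan, Sana, Hannah, Kenji, Lucia.
Tariq starts before Rohan ends → Rohan and Tariq overlap.
Priya starts after Rohan ends, so Rohan has no further overlaps.
Priya starts after Tariq ends, so Tariq has no further overlaps.
Declan starts after Priya ends, so Priya has no further overlaps.
Sana starts after Declan ends, so Declan has no further overlaps.
Hannah starts before Sana ends → Sana and Hannah overlap.
Kenji starts after Sana ends, so Sana has no further overlaps.
Kenji starts before Hannah ends → Hannah and Kenji overlap.
Lucia starts after Hannah ends.
Lucia starts after Kenji ends.

Hannah & Kenji, Hannah & Sana, Rohan & Tariq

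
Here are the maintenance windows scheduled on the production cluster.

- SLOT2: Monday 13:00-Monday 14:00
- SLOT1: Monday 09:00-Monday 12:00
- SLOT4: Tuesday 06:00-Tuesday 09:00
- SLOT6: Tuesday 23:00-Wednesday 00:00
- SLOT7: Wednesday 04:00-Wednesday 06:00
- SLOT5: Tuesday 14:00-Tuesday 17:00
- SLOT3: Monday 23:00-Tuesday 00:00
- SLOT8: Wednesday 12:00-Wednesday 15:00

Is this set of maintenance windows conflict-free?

Yes

Sorted by start: SLOT1, SLOT2, SLOT3, SLOT4, SLOT5, SLOT6, SLOT7, SLOT8.
SLOT2 starts after SLOT1 ends, so nothing later overlaps SLOT1 either.
SLOT3 starts after SLOT2 ends, so nothing later overlaps SLOT2 either.
SLOT4 starts after SLOT3 ends, so nothing later overlaps SLOT3 either.
SLOT5 starts after SLOT4 ends, so nothing later overlaps SLOT4 either.
SLOT6 starts after SLOT5 ends, so nothing later overlaps SLOT5 either.
SLOT7 starts after SLOT6 ends, so nothing later overlaps SLOT6 either.
SLOT8 starts after SLOT7 ends.
Every pair is clear; the schedule has no overlaps.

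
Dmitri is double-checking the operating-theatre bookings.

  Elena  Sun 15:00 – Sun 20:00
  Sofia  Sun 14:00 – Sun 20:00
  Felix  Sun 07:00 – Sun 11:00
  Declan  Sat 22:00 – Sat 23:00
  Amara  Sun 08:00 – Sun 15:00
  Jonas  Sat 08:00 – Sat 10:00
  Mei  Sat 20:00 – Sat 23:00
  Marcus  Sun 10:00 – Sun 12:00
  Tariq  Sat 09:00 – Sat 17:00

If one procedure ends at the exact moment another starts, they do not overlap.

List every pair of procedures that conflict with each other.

Amara & Felix, Amara & Marcus, Amara & Sofia, Declan & Mei, Elena & Sofia, Felix & Marcus, Jonas & Tariq

Sorted by start: Jonas, Tariq, Mei, Declan, Felix, Amara, Marcus, Sofia, Elena.
Tariq starts before Jonas ends → Jonas and Tariq overlap.
Mei starts after Jonas ends — done with Jonas.
Mei starts after Tariq ends — done with Tariq.
Declan starts before Mei ends → Mei and Declan overlap.
Felix starts after Mei ends — done with Mei.
Felix starts after Declan ends — done with Declan.
Amara starts before Felix ends → Felix and Amara overlap.
Marcus starts before Felix ends → Felix and Marcus overlap.
Sofia starts after Felix ends — done with Felix.
Marcus starts before Amara ends → Amara and Marcus overlap.
Sofia starts before Amara ends → Amara and Sofia overlap.
Elena starts exactly when Amara ends (back-to-back, no overlap).
Sofia starts after Marcus ends — done with Marcus.
Elena starts before Sofia ends → Sofia and Elena overlap.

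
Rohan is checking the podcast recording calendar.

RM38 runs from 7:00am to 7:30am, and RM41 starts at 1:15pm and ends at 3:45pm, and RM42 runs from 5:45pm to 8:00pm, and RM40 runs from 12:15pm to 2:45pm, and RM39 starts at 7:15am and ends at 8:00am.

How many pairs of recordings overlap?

Sorted by start: RM38, RM39, RM40, RM41, RM42.
RM39 starts before RM38 ends → RM38 and RM39 overlap.
RM40 starts after RM38 ends, so RM38 has no further overlaps.
RM40 starts after RM39 ends, so RM39 has no further overlaps.
RM41 starts before RM40 ends → RM40 and RM41 overlap.
RM42 starts after RM40 ends.
RM42 starts after RM41 ends.
Overlapping pairs: RM38 & RM39, RM40 & RM41 — 2 in total.

2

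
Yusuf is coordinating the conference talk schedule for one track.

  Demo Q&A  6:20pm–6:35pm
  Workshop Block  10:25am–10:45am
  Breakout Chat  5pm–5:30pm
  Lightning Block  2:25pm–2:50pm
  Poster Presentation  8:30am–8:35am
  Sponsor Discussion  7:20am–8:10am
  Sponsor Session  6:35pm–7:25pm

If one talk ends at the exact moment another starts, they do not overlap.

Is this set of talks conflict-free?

Sorted by start: Sponsor Discussion, Poster Presentation, Workshop Block, Lightning Block, Breakout Chat, Demo Q&A, Sponsor Session.
Poster Presentation starts after Sponsor Discussion ends, so Sponsor Discussion has no further overlaps.
Workshop Block starts after Poster Presentation ends, so Poster Presentation has no further overlaps.
Lightning Block starts after Workshop Block ends, so Workshop Block has no further overlaps.
Breakout Chat starts after Lightning Block ends, so Lightning Block has no further overlaps.
Demo Q&A starts after Breakout Chat ends, so Breakout Chat has no further overlaps.
Sponsor Session starts exactly when Demo Q&A ends (back-to-back, no overlap).
Every pair is clear; the schedule has no overlaps.

Yes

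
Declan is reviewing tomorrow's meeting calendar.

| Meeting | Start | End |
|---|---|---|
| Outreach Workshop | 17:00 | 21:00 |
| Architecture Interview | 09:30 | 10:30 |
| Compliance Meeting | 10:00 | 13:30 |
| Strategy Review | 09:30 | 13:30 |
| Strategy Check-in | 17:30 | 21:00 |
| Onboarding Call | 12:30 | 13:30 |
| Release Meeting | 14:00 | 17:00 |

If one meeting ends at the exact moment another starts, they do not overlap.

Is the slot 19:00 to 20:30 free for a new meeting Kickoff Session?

Architecture Interview: ends 10:30 at or before Kickoff Session starts 19:00 → clear.
Strategy Review: ends 13:30 at or before Kickoff Session starts 19:00 → clear.
Compliance Meeting: ends 13:30 at or before Kickoff Session starts 19:00 → clear.
Onboarding Call: ends 13:30 at or before Kickoff Session starts 19:00 → clear.
Release Meeting: ends 17:00 at or before Kickoff Session starts 19:00 → clear.
Outreach Workshop: starts 17:00 before Kickoff Session ends 20:30, and ends 21:00 after Kickoff Session starts 19:00 → overlap.
Strategy Check-in: starts 17:30 before Kickoff Session ends 20:30, and ends 21:00 after Kickoff Session starts 19:00 → overlap.
Kickoff Session overlaps Outreach Workshop, Strategy Check-in.

No — it overlaps Outreach Workshop, Strategy Check-in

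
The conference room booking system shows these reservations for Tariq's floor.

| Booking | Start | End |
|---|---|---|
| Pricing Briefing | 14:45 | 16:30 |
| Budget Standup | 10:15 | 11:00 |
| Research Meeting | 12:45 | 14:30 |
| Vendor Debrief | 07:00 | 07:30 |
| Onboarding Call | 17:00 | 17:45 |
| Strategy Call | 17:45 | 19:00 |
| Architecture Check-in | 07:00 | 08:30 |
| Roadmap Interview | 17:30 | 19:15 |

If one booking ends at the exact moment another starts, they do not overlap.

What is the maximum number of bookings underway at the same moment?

Sweep the timeline, counting +1 at each start and −1 at each end (ends before starts at a tie):
07:00 start Architecture Check-in → 1
07:00 start Vendor Debrief → 2
07:30 end Vendor Debrief → 1
08:30 end Architecture Check-in → 0
10:15 start Budget Standup → 1
11:00 end Budget Standup → 0
12:45 start Research Meeting → 1
14:30 end Research Meeting → 0
14:45 start Pricing Briefing → 1
16:30 end Pricing Briefing → 0
17:00 start Onboarding Call → 1
17:30 start Roadmap Interview → 2
17:45 end Onboarding Call → 1
17:45 start Strategy Call → 2
19:00 end Strategy Call → 1
19:15 end Roadmap Interview → 0
Peak is 2, at 07:00 (Architecture Check-in, Vendor Debrief).

2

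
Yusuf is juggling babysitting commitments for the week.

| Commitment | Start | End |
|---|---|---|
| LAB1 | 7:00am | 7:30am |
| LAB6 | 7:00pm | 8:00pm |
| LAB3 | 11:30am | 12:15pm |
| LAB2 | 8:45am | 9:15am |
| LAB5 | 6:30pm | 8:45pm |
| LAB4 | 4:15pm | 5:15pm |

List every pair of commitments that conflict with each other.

Sorted by start: LAB1, LAB2, LAB3, LAB4, LAB5, LAB6.
LAB2 starts after LAB1 ends, so nothing later overlaps LAB1 either.
LAB3 starts after LAB2 ends, so nothing later overlaps LAB2 either.
LAB4 starts after LAB3 ends, so nothing later overlaps LAB3 either.
LAB5 starts after LAB4 ends, so nothing later overlaps LAB4 either.
LAB6 starts before LAB5 ends → LAB5 and LAB6 overlap.

LAB5 & LAB6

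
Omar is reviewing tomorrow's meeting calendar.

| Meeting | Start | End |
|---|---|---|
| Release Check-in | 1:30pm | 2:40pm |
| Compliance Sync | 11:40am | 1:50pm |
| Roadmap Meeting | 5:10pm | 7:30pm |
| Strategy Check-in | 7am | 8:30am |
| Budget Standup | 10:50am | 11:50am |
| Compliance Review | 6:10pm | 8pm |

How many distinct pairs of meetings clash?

3

Check each pair: they overlap iff neither finishes before the other starts.
Sorted by start: Strategy Check-in, Budget Standup, Compliance Sync, Release Check-in, Roadmap Meeting, Compliance Review.
Budget Standup starts after Strategy Check-in ends; Strategy Check-in is clear from here.
Compliance Sync starts before Budget Standup ends → Budget Standup and Compliance Sync overlap.
Release Check-in starts after Budget Standup ends; Budget Standup is clear from here.
Release Check-in starts before Compliance Sync ends → Compliance Sync and Release Check-in overlap.
Roadmap Meeting starts after Compliance Sync ends; Compliance Sync is clear from here.
Roadmap Meeting starts after Release Check-in ends; Release Check-in is clear from here.
Compliance Review starts before Roadmap Meeting ends → Roadmap Meeting and Compliance Review overlap.
Overlapping pairs: Budget Standup & Compliance Sync, Compliance Review & Roadmap Meeting, Compliance Sync & Release Check-in — 3 in total.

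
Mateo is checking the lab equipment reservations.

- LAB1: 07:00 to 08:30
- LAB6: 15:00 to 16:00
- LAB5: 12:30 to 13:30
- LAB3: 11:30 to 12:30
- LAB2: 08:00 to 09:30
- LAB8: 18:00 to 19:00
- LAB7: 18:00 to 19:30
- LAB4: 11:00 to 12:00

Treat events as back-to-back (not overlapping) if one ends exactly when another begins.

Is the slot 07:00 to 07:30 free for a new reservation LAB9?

No — it overlaps LAB1

LAB1: starts 07:00 before LAB9 ends 07:30, and ends 08:30 after LAB9 starts 07:00 → overlap.
LAB2: starts 08:00 at or after LAB9 ends 07:30 → clear.
LAB4: starts 11:00 at or after LAB9 ends 07:30 → clear.
LAB3: starts 11:30 at or after LAB9 ends 07:30 → clear.
LAB5: starts 12:30 at or after LAB9 ends 07:30 → clear.
LAB6: starts 15:00 at or after LAB9 ends 07:30 → clear.
LAB7: starts 18:00 at or after LAB9 ends 07:30 → clear.
LAB8: starts 18:00 at or after LAB9 ends 07:30 → clear.
LAB9 overlaps LAB1.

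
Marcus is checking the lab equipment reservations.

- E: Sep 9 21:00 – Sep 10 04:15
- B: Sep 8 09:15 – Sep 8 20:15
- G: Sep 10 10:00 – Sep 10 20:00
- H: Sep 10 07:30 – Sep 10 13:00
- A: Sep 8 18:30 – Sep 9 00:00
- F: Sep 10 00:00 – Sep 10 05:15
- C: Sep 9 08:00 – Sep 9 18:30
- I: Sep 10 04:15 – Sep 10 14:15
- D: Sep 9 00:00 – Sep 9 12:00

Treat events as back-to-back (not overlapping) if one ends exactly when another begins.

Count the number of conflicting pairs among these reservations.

7

Two intervals overlap when each starts before the other ends.
Sorted by start: B, A, D, C, E, F, I, H, G.
A starts before B ends → B and A overlap.
D starts after B ends; B is clear from here.
D starts exactly when A ends (back-to-back, no overlap); A is clear from here.
C starts before D ends → D and C overlap.
E starts after D ends; D is clear from here.
E starts after C ends; C is clear from here.
F starts before E ends → E and F overlap.
I starts exactly when E ends (back-to-back, no overlap); E is clear from here.
I starts before F ends → F and I overlap.
H starts after F ends; F is clear from here.
H starts before I ends → I and H overlap.
G starts before I ends → I and G overlap.
G starts before H ends → H and G overlap.
Overlapping pairs: A & B, C & D, E & F, F & I, G & H, G & I, H & I — 7 in total.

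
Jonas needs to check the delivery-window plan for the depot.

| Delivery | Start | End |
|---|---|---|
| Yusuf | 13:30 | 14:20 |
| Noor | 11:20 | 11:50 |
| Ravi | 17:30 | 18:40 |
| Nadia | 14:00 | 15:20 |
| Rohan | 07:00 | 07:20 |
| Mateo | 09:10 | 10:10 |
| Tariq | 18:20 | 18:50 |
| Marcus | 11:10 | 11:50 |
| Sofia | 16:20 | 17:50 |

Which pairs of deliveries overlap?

Sorted by start: Rohan, Mateo, Marcus, Noor, Yusuf, Nadia, Sofia, Ravi, Tariq.
Mateo starts after Rohan ends, so Rohan has no further overlaps.
Marcus starts after Mateo ends, so Mateo has no further overlaps.
Noor starts before Marcus ends → Marcus and Noor overlap.
Yusuf starts after Marcus ends, so Marcus has no further overlaps.
Yusuf starts after Noor ends, so Noor has no further overlaps.
Nadia starts before Yusuf ends → Yusuf and Nadia overlap.
Sofia starts after Yusuf ends, so Yusuf has no further overlaps.
Sofia starts after Nadia ends, so Nadia has no further overlaps.
Ravi starts before Sofia ends → Sofia and Ravi overlap.
Tariq starts after Sofia ends.
Tariq starts before Ravi ends → Ravi and Tariq overlap.

Marcus & Noor, Nadia & Yusuf, Ravi & Sofia, Ravi & Tariq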